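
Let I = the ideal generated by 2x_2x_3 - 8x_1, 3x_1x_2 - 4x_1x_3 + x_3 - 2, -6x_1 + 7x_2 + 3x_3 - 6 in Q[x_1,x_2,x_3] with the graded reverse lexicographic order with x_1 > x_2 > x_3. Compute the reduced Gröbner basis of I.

f_1 = 2x_2x_3 - 8x_1, LT = x_2x_3.
f_2 = 3x_1x_2 - 4x_1x_3 + x_3 - 2, LT = x_1x_2.
f_3 = -6x_1 + 7x_2 + 3x_3 - 6, LT = x_1.

S(f_1,f_2): lcm = x_1x_2x_3. S = \tfrac{4}{3}x_1x_3^{2} - 4x_1^{2} - \tfrac{1}{3}x_3^{2} + \tfrac{2}{3}x_3.
  leading term x_1x_3^{2}: subtract (-\tfrac{2}{9}x_3^{2})·f_3 from \tfrac{4}{3}x_1x_3^{2} - 4x_1^{2} - \tfrac{1}{3}x_3^{2} + \tfrac{2}{3}x_3 → \tfrac{14}{9}x_2x_3^{2} + \tfrac{2}{3}x_3^{3} - 4x_1^{2} - \tfrac{5}{3}x_3^{2} + \tfrac{2}{3}x_3
  leading term x_2x_3^{2}: subtract (\tfrac{7}{9}x_3)·f_1 from \tfrac{14}{9}x_2x_3^{2} + \tfrac{2}{3}x_3^{3} - 4x_1^{2} - \tfrac{5}{3}x_3^{2} + \tfrac{2}{3}x_3 → \tfrac{2}{3}x_3^{3} - 4x_1^{2} + \tfrac{56}{9}x_1x_3 - \tfrac{5}{3}x_3^{2} + \tfrac{2}{3}x_3
  leading term x_3^{3}: no divisor's leading term divides it; move \tfrac{2}{3}x_3^{3} to the remainder.
  leading term x_1^{2}: subtract (\tfrac{2}{3}x_1)·f_3 from -4x_1^{2} + \tfrac{56}{9}x_1x_3 - \tfrac{5}{3}x_3^{2} + \tfrac{2}{3}x_3 → -\tfrac{14}{3}x_1x_2 + \tfrac{38}{9}x_1x_3 - \tfrac{5}{3}x_3^{2} + 4x_1 + \tfrac{2}{3}x_3
  leading term x_1x_2: subtract (-\tfrac{14}{9})·f_2 from -\tfrac{14}{3}x_1x_2 + \tfrac{38}{9}x_1x_3 - \tfrac{5}{3}x_3^{2} + 4x_1 + \tfrac{2}{3}x_3 → -2x_1x_3 - \tfrac{5}{3}x_3^{2} + 4x_1 + \tfrac{20}{9}x_3 - \tfrac{28}{9}
  leading term x_1x_3: subtract (\tfrac{1}{3}x_3)·f_3 from -2x_1x_3 - \tfrac{5}{3}x_3^{2} + 4x_1 + \tfrac{20}{9}x_3 - \tfrac{28}{9} → -\tfrac{7}{3}x_2x_3 - \tfrac{8}{3}x_3^{2} + 4x_1 + \tfrac{38}{9}x_3 - \tfrac{28}{9}
  leading term x_2x_3: subtract (-\tfrac{7}{6})·f_1 from -\tfrac{7}{3}x_2x_3 - \tfrac{8}{3}x_3^{2} + 4x_1 + \tfrac{38}{9}x_3 - \tfrac{28}{9} → -\tfrac{8}{3}x_3^{2} - \tfrac{16}{3}x_1 + \tfrac{38}{9}x_3 - \tfrac{28}{9}
  leading term x_3^{2}: no divisor's leading term divides it; move -\tfrac{8}{3}x_3^{2} to the remainder.
  leading term x_1: subtract (\tfrac{8}{9})·f_3 from -\tfrac{16}{3}x_1 + \tfrac{38}{9}x_3 - \tfrac{28}{9} → -\tfrac{56}{9}x_2 + \tfrac{14}{9}x_3 + \tfrac{20}{9}
  leading term x_2: no divisor's leading term divides it; move -\tfrac{56}{9}x_2 to the remainder.
  leading term x_3: no divisor's leading term divides it; move \tfrac{14}{9}x_3 to the remainder.
  leading term 1: no divisor's leading term divides it; move \tfrac{20}{9} to the remainder.
  remainder \tfrac{2}{3}x_3^{3} - \tfrac{8}{3}x_3^{2} - \tfrac{56}{9}x_2 + \tfrac{14}{9}x_3 + \tfrac{20}{9} ≠ 0; add g_4 = \tfrac{2}{3}x_3^{3} - \tfrac{8}{3}x_3^{2} - \tfrac{56}{9}x_2 + \tfrac{14}{9}x_3 + \tfrac{20}{9} to the basis.

S(f_2,f_3): lcm = x_1x_2. S = \tfrac{7}{6}x_2^{2} - \tfrac{4}{3}x_1x_3 + \tfrac{1}{2}x_2x_3 - x_2 + \tfrac{1}{3}x_3 - \tfrac{2}{3}.
  leading term x_2^{2}: no divisor's leading term divides it; move \tfrac{7}{6}x_2^{2} to the remainder.
  leading term x_1x_3: subtract (\tfrac{2}{9}x_3)·f_3 from -\tfrac{4}{3}x_1x_3 + \tfrac{1}{2}x_2x_3 - x_2 + \tfrac{1}{3}x_3 - \tfrac{2}{3} → -\tfrac{19}{18}x_2x_3 - \tfrac{2}{3}x_3^{2} - x_2 + \tfrac{5}{3}x_3 - \tfrac{2}{3}
  leading term x_2x_3: subtract (-\tfrac{19}{36})·f_1 from -\tfrac{19}{18}x_2x_3 - \tfrac{2}{3}x_3^{2} - x_2 + \tfrac{5}{3}x_3 - \tfrac{2}{3} → -\tfrac{2}{3}x_3^{2} - \tfrac{38}{9}x_1 - x_2 + \tfrac{5}{3}x_3 - \tfrac{2}{3}
  leading term x_3^{2}: no divisor's leading term divides it; move -\tfrac{2}{3}x_3^{2} to the remainder.
  leading term x_1: subtract (\tfrac{19}{27})·f_3 from -\tfrac{38}{9}x_1 - x_2 + \tfrac{5}{3}x_3 - \tfrac{2}{3} → -\tfrac{160}{27}x_2 - \tfrac{4}{9}x_3 + \tfrac{32}{9}
  leading term x_2: no divisor's leading term divides it; move -\tfrac{160}{27}x_2 to the remainder.
  leading term x_3: no divisor's leading term divides it; move -\tfrac{4}{9}x_3 to the remainder.
  leading term 1: no divisor's leading term divides it; move \tfrac{32}{9} to the remainder.
  remainder \tfrac{7}{6}x_2^{2} - \tfrac{2}{3}x_3^{2} - \tfrac{160}{27}x_2 - \tfrac{4}{9}x_3 + \tfrac{32}{9} ≠ 0; add g_5 = \tfrac{7}{6}x_2^{2} - \tfrac{2}{3}x_3^{2} - \tfrac{160}{27}x_2 - \tfrac{4}{9}x_3 + \tfrac{32}{9} to the basis.

The other S-polynomials (S(f_1,f_3), S(f_1,g_4), S(f_2,g_4), S(f_3,g_4), S(f_1,g_5), S(f_2,g_5), S(f_3,g_5), S(g_4,g_5)) all reduce to 0 modulo the current basis, so we have a Gröbner basis.
Inter-reduce: drop elements whose leading term is divisible by another's, tail-reduce, and make monic.

G = {x_3^{3} - 4x_3^{2} - \tfrac{28}{3}x_2 + \tfrac{7}{3}x_3 + \tfrac{10}{3}, x_2^{2} - \tfrac{4}{7}x_3^{2} - \tfrac{320}{63}x_2 - \tfrac{8}{21}x_3 + \tfrac{64}{21}, x_2x_3 - \tfrac{14}{3}x_2 - 2x_3 + 4, x_1 - \tfrac{7}{6}x_2 - \tfrac{1}{2}x_3 + 1}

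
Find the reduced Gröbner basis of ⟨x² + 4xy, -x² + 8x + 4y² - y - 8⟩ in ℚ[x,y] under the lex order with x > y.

f_1 = x² + 4xy, LT = x².
f_2 = -x² + 8x + 4y² - y - 8, LT = x².

S(f_1,f_2): lcm = x². S = 4xy + 8x + 4y² - y - 8.
  leading term xy: no divisor's leading term divides it; move 4xy to the remainder.
  leading term x: no divisor's leading term divides it; move 8x to the remainder.
  leading term y²: no divisor's leading term divides it; move 4y² to the remainder.
  leading term y: no divisor's leading term divides it; move -y to the remainder.
  leading term 1: no divisor's leading term divides it; move -8 to the remainder.
  remainder 4xy + 8x + 4y² - y - 8 ≠ 0; add g_3 = 4xy + 8x + 4y² - y - 8 to the basis.

S(f_1,g_3): lcm = x²y. S = -2x² + 3xy² + ¼xy + 2x.
  leading term x²: subtract (-2)·f_1 from -2x² + 3xy² + ¼xy + 2x → 3xy² + 33/4xy + 2x
  leading term xy²: subtract (¾y)·g_3 from 3xy² + 33/4xy + 2x → 9/4xy + 2x - 3y³ + ¾y² + 6y
  leading term xy: subtract (9/16)·g_3 from 9/4xy + 2x - 3y³ + ¾y² + 6y → -5/2x - 3y³ - 3/2y² + 105/16y + 9/2
  leading term x: no divisor's leading term divides it; move -5/2x to the remainder.
  leading term y³: no divisor's leading term divides it; move -3y³ to the remainder.
  leading term y²: no divisor's leading term divides it; move -3/2y² to the remainder.
  leading term y: no divisor's leading term divides it; move 105/16y to the remainder.
  leading term 1: no divisor's leading term divides it; move 9/2 to the remainder.
  remainder -5/2x - 3y³ - 3/2y² + 105/16y + 9/2 ≠ 0; add g_4 = -5/2x - 3y³ - 3/2y² + 105/16y + 9/2 to the basis.

S(f_1,g_4): lcm = x². S = -6/5xy³ - ⅗xy² + 53/8xy + 9/5x.
  leading term xy³: subtract (-3/10y²)·g_3 from -6/5xy³ - ⅗xy² + 53/8xy + 9/5x → 9/5xy² + 53/8xy + 9/5x + 6/5y⁴ - 3/10y³ - 12/5y²
  leading term xy²: subtract (9/20y)·g_3 from 9/5xy² + 53/8xy + 9/5x + 6/5y⁴ - 3/10y³ - 12/5y² → 121/40xy + 9/5x + 6/5y⁴ - 21/10y³ - 39/20y² + 18/5y
  leading term xy: subtract (121/160)·g_3 from 121/40xy + 9/5x + 6/5y⁴ - 21/10y³ - 39/20y² + 18/5y → -17/4x + 6/5y⁴ - 21/10y³ - 199/40y² + 697/160y + 121/20
  leading term x: subtract (17/10)·g_4 from -17/4x + 6/5y⁴ - 21/10y³ - 199/40y² + 697/160y + 121/20 → 6/5y⁴ + 3y³ - 97/40y² - 34/5y - 8/5
  leading term y⁴: no divisor's leading term divides it; move 6/5y⁴ to the remainder.
  leading term y³: no divisor's leading term divides it; move 3y³ to the remainder.
  leading term y²: no divisor's leading term divides it; move -97/40y² to the remainder.
  leading term y: no divisor's leading term divides it; move -34/5y to the remainder.
  leading term 1: no divisor's leading term divides it; move -8/5 to the remainder.
  remainder 6/5y⁴ + 3y³ - 97/40y² - 34/5y - 8/5 ≠ 0; add g_5 = 6/5y⁴ + 3y³ - 97/40y² - 34/5y - 8/5 to the basis.

The other S-polynomials (S(f_2,g_3), S(f_2,g_4), S(g_3,g_4), S(f_1,g_5), S(f_2,g_5), S(g_3,g_5), S(g_4,g_5)) all reduce to 0 modulo the current basis, so we have a Gröbner basis.
Inter-reduce: drop elements whose leading term is divisible by another's, tail-reduce, and make monic.

G = {x + 6/5y³ + ⅗y² - 21/8y - 9/5, y⁴ + 5/2y³ - 97/48y² - 17/3y - 4/3}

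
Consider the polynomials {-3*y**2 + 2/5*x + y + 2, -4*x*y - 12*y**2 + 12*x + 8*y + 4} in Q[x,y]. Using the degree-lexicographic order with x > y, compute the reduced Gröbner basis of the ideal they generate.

f_1 = -3*y**2 + 2/5*x + y + 2, LT = y**2.
f_2 = -4*x*y - 12*y**2 + 12*x + 8*y + 4, LT = x*y.

S(f_1,f_2): lcm = x*y**2. S = -3*y**3 - 2/15*x**2 + 8/3*x*y + 2*y**2 - 2/3*x + y.
  reduce S modulo (f_1, f_2):
  remainder -2/15*x**2 + 134/25*x + 8/5*y - 8/5 ≠ 0; add g_3 = -2/15*x**2 + 134/25*x + 8/5*y - 8/5 to the basis.

The other S-polynomials (S(f_1,g_3), S(f_2,g_3)) all reduce to 0 modulo the current basis, so we have a Gröbner basis.

G = {x**2 - 201/5*x - 12*y + 12, x*y - 13/5*x - y + 1, y**2 - 2/15*x - 1/3*y - 2/3}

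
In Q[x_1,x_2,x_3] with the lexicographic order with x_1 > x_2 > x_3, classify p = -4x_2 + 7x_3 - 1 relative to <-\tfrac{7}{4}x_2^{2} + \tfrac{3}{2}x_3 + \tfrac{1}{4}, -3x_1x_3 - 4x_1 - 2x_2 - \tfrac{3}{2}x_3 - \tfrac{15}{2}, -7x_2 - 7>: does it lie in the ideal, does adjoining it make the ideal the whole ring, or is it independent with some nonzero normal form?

Adjoining -4x_2 + 7x_3 - 1 makes the ideal the whole ring: the system is inconsistent.

First compute the reduced Gröbner basis of I by Buchberger's algorithm.
f_1 = -\tfrac{7}{4}x_2^{2} + \tfrac{3}{2}x_3 + \tfrac{1}{4}, LT = x_2^{2}.
f_2 = -3x_1x_3 - 4x_1 - 2x_2 - \tfrac{3}{2}x_3 - \tfrac{15}{2}, LT = x_1x_3.
f_3 = -7x_2 - 7, LT = x_2.

S(f_1,f_3): lcm = x_2^{2}. S = -x_2 - \tfrac{6}{7}x_3 - \tfrac{1}{7}.
  leading term x_2: subtract (\tfrac{1}{7})·f_3 from -x_2 - \tfrac{6}{7}x_3 - \tfrac{1}{7} → -\tfrac{6}{7}x_3 + \tfrac{6}{7}
  leading term x_3: no divisor's leading term divides it; move -\tfrac{6}{7}x_3 to the remainder.
  leading term 1: no divisor's leading term divides it; move \tfrac{6}{7} to the remainder.
  remainder -\tfrac{6}{7}x_3 + \tfrac{6}{7} ≠ 0; add h_4 = -\tfrac{6}{7}x_3 + \tfrac{6}{7} to the basis.

S(f_2,h_4): lcm = x_1x_3. S = \tfrac{7}{3}x_1 + \tfrac{2}{3}x_2 + \tfrac{1}{2}x_3 + \tfrac{5}{2}.
  leading term x_1: no divisor's leading term divides it; move \tfrac{7}{3}x_1 to the remainder.
  leading term x_2: subtract (-\tfrac{2}{21})·f_3 from \tfrac{2}{3}x_2 + \tfrac{1}{2}x_3 + \tfrac{5}{2} → \tfrac{1}{2}x_3 + \tfrac{11}{6}
  leading term x_3: subtract (-\tfrac{7}{12})·h_4 from \tfrac{1}{2}x_3 + \tfrac{11}{6} → \tfrac{7}{3}
  leading term 1: no divisor's leading term divides it; move \tfrac{7}{3} to the remainder.
  remainder \tfrac{7}{3}x_1 + \tfrac{7}{3} ≠ 0; add h_5 = \tfrac{7}{3}x_1 + \tfrac{7}{3} to the basis.

The other S-polynomials (S(f_1,f_2), S(f_2,f_3), S(f_1,h_4), S(f_3,h_4), S(f_1,h_5), S(f_2,h_5), S(f_3,h_5), S(h_4,h_5)) all reduce to 0 modulo the current basis, so we have a Gröbner basis.
Inter-reduce: drop elements whose leading term is divisible by another's, tail-reduce, and make monic.
Reduced Gröbner basis: {x_1 + 1, x_2 + 1, x_3 - 1}.
Label its elements g_1 = x_1 + 1, g_2 = x_2 + 1, g_3 = x_3 - 1.

Reduce p = -4x_2 + 7x_3 - 1 modulo G:
  leading term x_2: subtract (-4)·g_2 from -4x_2 + 7x_3 - 1 → 7x_3 + 3
  leading term x_3: subtract (7)·g_3 from 7x_3 + 3 → 10
  leading term 1: no divisor's leading term divides it; move 10 to the remainder.
  normal form = 10.
The normal form is nonzero, so p ∉ I. Since p minus its normal form lies in I, I + (p) = I + (r) where r = 10; decide whether this ideal is the whole ring.
Here r = 10 is a nonzero constant, hence a unit: 1 ∈ I + (p), the Gröbner basis of I + (p) is {1}, and the enlarged system has no common solution — adjoining p is inconsistent.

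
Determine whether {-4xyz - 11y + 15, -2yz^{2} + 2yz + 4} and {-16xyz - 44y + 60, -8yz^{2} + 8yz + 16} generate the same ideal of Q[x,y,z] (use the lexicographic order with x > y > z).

Yes, the ideals are equal.

Two ideals are equal iff their reduced Gröbner bases coincide (the reduced basis is unique for a fixed ordering).
Buchberger on the first generating set:
f_1 = -4xyz - 11y + 15, LT = xyz.
f_2 = -2yz^{2} + 2yz + 4, LT = yz^{2}.

S(f_1,f_2): lcm = xyz^{2}. S = xyz + 2x + \tfrac{11}{4}yz - \tfrac{15}{4}z.
  reduce S modulo (f_1, f_2):
  remainder 2x + \tfrac{11}{4}yz - \tfrac{11}{4}y - \tfrac{15}{4}z + \tfrac{15}{4} ≠ 0; add g_3 = 2x + \tfrac{11}{4}yz - \tfrac{11}{4}y - \tfrac{15}{4}z + \tfrac{15}{4} to the basis.

The other S-polynomials (S(f_1,g_3), S(f_2,g_3)) all reduce to 0 modulo the current basis, so we have a Gröbner basis.
Inter-reduce: drop elements whose leading term is divisible by another's, tail-reduce, and make monic.
Reduced Gröbner basis: {x + \tfrac{11}{8}yz - \tfrac{11}{8}y - \tfrac{15}{8}z + \tfrac{15}{8}, yz^{2} - yz - 2}.

Buchberger on the second generating set:
h_1 = -16xyz - 44y + 60, LT = xyz.
h_2 = -8yz^{2} + 8yz + 16, LT = yz^{2}.

S(h_1,h_2): lcm = xyz^{2}. S = xyz + 2x + \tfrac{11}{4}yz - \tfrac{15}{4}z.
  reduce S modulo (h_1, h_2):
  remainder 2x + \tfrac{11}{4}yz - \tfrac{11}{4}y - \tfrac{15}{4}z + \tfrac{15}{4} ≠ 0; add k_3 = 2x + \tfrac{11}{4}yz - \tfrac{11}{4}y - \tfrac{15}{4}z + \tfrac{15}{4} to the basis.

The other S-polynomials (S(h_1,k_3), S(h_2,k_3)) all reduce to 0 modulo the current basis, so we have a Gröbner basis.
Inter-reduce: drop elements whose leading term is divisible by another's, tail-reduce, and make monic.
Reduced Gröbner basis: {x + \tfrac{11}{8}yz - \tfrac{11}{8}y - \tfrac{15}{8}z + \tfrac{15}{8}, yz^{2} - yz - 2}.

These coincide, so the ideals are equal.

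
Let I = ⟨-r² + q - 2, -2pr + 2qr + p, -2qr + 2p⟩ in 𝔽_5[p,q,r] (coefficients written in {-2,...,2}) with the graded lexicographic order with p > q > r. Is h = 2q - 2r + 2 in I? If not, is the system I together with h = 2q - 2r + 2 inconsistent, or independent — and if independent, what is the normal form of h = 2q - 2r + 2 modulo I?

First compute the reduced Gröbner basis of I by Buchberger's algorithm.
f_1 = -r² + q - 2, LT = r².
f_2 = -2pr + 2qr + p, LT = pr.
f_3 = -2qr + 2p, LT = qr.

S(f_1,f_2): lcm = pr². S = qr² - pq - 2pr + 2p.
  reduce S modulo (f_1, f_2, f_3):
  remainder -pq + q² - p - 2q ≠ 0; add k_4 = -pq + q² - p - 2q to the basis.

S(f_1,f_3): lcm = qr². S = pr - q² + 2q.
  reduce S modulo (f_1, f_2, f_3, k_4):
  remainder -q² - p + 2q ≠ 0; add k_5 = -q² - p + 2q to the basis.

S(f_2,f_3): lcm = pqr. S = -q²r + p² + 2pq.
  reduce S modulo (f_1, f_2, f_3, k_4, k_5):
  remainder p² - 2p ≠ 0; add k_6 = p² - 2p to the basis.

The other S-polynomials (S(f_1,k_4), S(f_2,k_4), S(f_3,k_4), S(f_1,k_5), S(f_2,k_5), S(f_3,k_5), S(k_4,k_5), S(f_1,k_6), S(f_2,k_6), S(f_3,k_6), S(k_4,k_6), S(k_5,k_6)) all reduce to 0 modulo the current basis, so we have a Gröbner basis.
Inter-reduce: drop elements whose leading term is divisible by another's, tail-reduce, and make monic.
Reduced Gröbner basis: {p² - 2p, pq + 2p, pr + p, q² + p - 2q, qr - p, r² - q + 2}.
Label its elements g_1 = p² - 2p, g_2 = pq + 2p, g_3 = pr + p, g_4 = q² + p - 2q, g_5 = qr - p, g_6 = r² - q + 2.

Reduce h = 2q - 2r + 2 modulo G:
  leading term q: no divisor's leading term divides it; move 2q to the remainder.
  leading term r: no divisor's leading term divides it; move -2r to the remainder.
  leading term 1: no divisor's leading term divides it; move 2 to the remainder.
  normal form = 2q - 2r + 2.
The normal form is nonzero, so h ∉ I. Since h minus its normal form lies in I, I + (h) = I + (n) where n = 2q - 2r + 2; decide whether this ideal is the whole ring.
Run Buchberger on G together with n (pairs among the g_i already reduce to 0 since G is a Gröbner basis):
g_1 = p² - 2p, LT = p².
g_2 = pq + 2p, LT = pq.
g_3 = pr + p, LT = pr.
g_4 = q² + p - 2q, LT = q².
g_5 = qr - p, LT = qr.
g_6 = r² - q + 2, LT = r².
n = 2q - 2r + 2, LT = q.

S(g_4,n): lcm = q². S = qr + p + 2q.
  reduce S modulo (g_1, g_2, g_3, g_4, g_5, g_6, n):
  remainder 2p + 2r - 2 ≠ 0; add m_8 = 2p + 2r - 2 to the basis.

S(g_5,n): lcm = qr. S = r² - p - r.
  reduce S modulo (g_1, g_2, g_3, g_4, g_5, g_6, n, m_8):
  remainder r + 1 ≠ 0; add m_9 = r + 1 to the basis.

The other S-polynomials (S(g_1,g_2), S(g_1,g_3), S(g_1,g_4), S(g_1,g_5), S(g_1,g_6), S(g_1,n), S(g_2,g_3), S(g_2,g_4), S(g_2,g_5), S(g_2,g_6), S(g_2,n), S(g_3,g_4), S(g_3,g_5), S(g_3,g_6), S(g_3,n), S(g_4,g_5), S(g_4,g_6), S(g_5,g_6), S(g_6,n), S(g_1,m_8), S(g_2,m_8), S(g_3,m_8), S(g_4,m_8), S(g_5,m_8), S(g_6,m_8), S(n,m_8), S(g_1,m_9), S(g_2,m_9), S(g_3,m_9), S(g_4,m_9), S(g_5,m_9), S(g_6,m_9), S(n,m_9), S(m_8,m_9)) all reduce to 0 modulo the current basis, so we have a Gröbner basis.
Inter-reduce: drop elements whose leading term is divisible by another's, tail-reduce, and make monic.
Reduced Gröbner basis: {p - 2, q + 2, r + 1}.
The reduced Gröbner basis of I + (h) is {p - 2, q + 2, r + 1} ≠ {1}, a proper ideal, so the enlarged system stays consistent: h is independent of I, with normal form 2q - 2r + 2.

The remainder on division by a Gröbner basis is unique — it is the normal form.

2q - 2r + 2 is independent of I; its normal form modulo I is 2q - 2r + 2.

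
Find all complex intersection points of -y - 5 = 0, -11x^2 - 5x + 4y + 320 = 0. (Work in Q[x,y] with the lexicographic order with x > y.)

{(-60/11, -5), (5, -5)}

Compute a lex Gröbner basis by Buchberger's algorithm.
f_1 = -y - 5, LT = y.
f_2 = -11x^2 - 5x + 4y + 320, LT = x^2.

S(f_1,f_2): leading monomials are coprime, so the S-polynomial reduces to 0 (Buchberger's first criterion).
Every S-polynomial of the final basis reduces to 0, so we have a Gröbner basis.
Inter-reduce: drop elements whose leading term is divisible by another's, tail-reduce, and make monic.
Reduced Gröbner basis: {x^2 + 5/11x - 300/11, y + 5}.

From the last basis element, y + 5 = 0, so y takes values in {-5}. Each choice, substituted upward through the basis, yields the corresponding point(s) of the solution set.
  y = -5: the earlier basis element becomes x^2 + 5/11x - 300/11 = 0, giving x = -60/11, 5 — points (-60/11, -5), (5, -5).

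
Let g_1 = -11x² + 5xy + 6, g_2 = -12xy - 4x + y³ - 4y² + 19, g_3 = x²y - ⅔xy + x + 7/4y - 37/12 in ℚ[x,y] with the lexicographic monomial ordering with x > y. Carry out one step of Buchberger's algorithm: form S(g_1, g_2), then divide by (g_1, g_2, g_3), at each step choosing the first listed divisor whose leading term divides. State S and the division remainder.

lcm(LM(g_1), LM(g_2)) = x²y.
S = (lcm/LT(g_1))·g_1 − (lcm/LT(g_2))·g_2 = -⅓x² + 1/12xy³ - 26/33xy² + 19/12x - 6/11y.
Reduce S modulo (g_1, g_2, g_3) in that order:
  leading term x²: subtract (1/33)·g_1 from -⅓x² + 1/12xy³ - 26/33xy² + 19/12x - 6/11y → 1/12xy³ - 26/33xy² - 5/33xy + 19/12x - 6/11y - 2/11
  leading term xy³: subtract (-1/144y²)·g_2 from 1/12xy³ - 26/33xy² - 5/33xy + 19/12x - 6/11y - 2/11 → -323/396xy² - 5/33xy + 19/12x + 1/144y⁵ - 1/36y⁴ + 19/144y² - 6/11y - 2/11
  leading term xy²: subtract (323/4752y)·g_2 from -323/396xy² - 5/33xy + 19/12x + 1/144y⁵ - 1/36y⁴ + 19/144y² - 6/11y - 2/11 → 13/108xy + 19/12x + 1/144y⁵ - 455/4752y⁴ + 323/1188y³ + 19/144y² - 8729/4752y - 2/11
  leading term xy: subtract (-13/1296)·g_2 from 13/108xy + 19/12x + 1/144y⁵ - 455/4752y⁴ + 323/1188y³ + 19/144y² - 8729/4752y - 2/11 → 125/81x + 1/144y⁵ - 455/4752y⁴ + 4019/14256y³ + 119/1296y² - 8729/4752y + 125/14256
  leading term x: no divisor's leading term divides it; move 125/81x to the remainder.
  leading term y⁵: no divisor's leading term divides it; move 1/144y⁵ to the remainder.
  leading term y⁴: no divisor's leading term divides it; move -455/4752y⁴ to the remainder.
  leading term y³: no divisor's leading term divides it; move 4019/14256y³ to the remainder.
  leading term y²: no divisor's leading term divides it; move 119/1296y² to the remainder.
  leading term y: no divisor's leading term divides it; move -8729/4752y to the remainder.
  leading term 1: no divisor's leading term divides it; move 125/14256 to the remainder.
The remainder 125/81x + 1/144y⁵ - 455/4752y⁴ + 4019/14256y³ + 119/1296y² - 8729/4752y + 125/14256 is nonzero, so it would be added as the next basis element.

S(g_1, g_2) = -⅓x² + 1/12xy³ - 26/33xy² + 19/12x - 6/11y; remainder on division = 125/81x + 1/144y⁵ - 455/4752y⁴ + 4019/14256y³ + 119/1296y² - 8729/4752y + 125/14256.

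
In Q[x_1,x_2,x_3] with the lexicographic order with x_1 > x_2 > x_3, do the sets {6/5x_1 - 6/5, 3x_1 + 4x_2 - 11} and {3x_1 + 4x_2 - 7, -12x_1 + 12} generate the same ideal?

Two ideals are equal iff their reduced Gröbner bases coincide (the reduced basis is unique for a fixed ordering).
Buchberger on the first generating set:
f_1 = 6/5x_1 - 6/5, LT = x_1.
f_2 = 3x_1 + 4x_2 - 11, LT = x_1.

S(f_1,f_2): lcm = x_1. S = -4/3x_2 + 8/3.
  reduce S modulo (f_1, f_2):
  remainder -4/3x_2 + 8/3 ≠ 0; add g_3 = -4/3x_2 + 8/3 to the basis.

The other S-polynomials (S(f_1,g_3), S(f_2,g_3)) all reduce to 0 modulo the current basis, so we have a Gröbner basis.
Inter-reduce: drop elements whose leading term is divisible by another's, tail-reduce, and make monic.
Reduced Gröbner basis: {x_1 - 1, x_2 - 2}.

Buchberger on the second generating set:
h_1 = 3x_1 + 4x_2 - 7, LT = x_1.
h_2 = -12x_1 + 12, LT = x_1.

S(h_1,h_2): lcm = x_1. S = 4/3x_2 - 4/3.
  reduce S modulo (h_1, h_2):
  remainder 4/3x_2 - 4/3 ≠ 0; add k_3 = 4/3x_2 - 4/3 to the basis.

The other S-polynomials (S(h_1,k_3), S(h_2,k_3)) all reduce to 0 modulo the current basis, so we have a Gröbner basis.
Inter-reduce: drop elements whose leading term is divisible by another's, tail-reduce, and make monic.
Reduced Gröbner basis: {x_1 - 1, x_2 - 1}.

The bases are distinct; the ideals are different.

No, the ideals differ.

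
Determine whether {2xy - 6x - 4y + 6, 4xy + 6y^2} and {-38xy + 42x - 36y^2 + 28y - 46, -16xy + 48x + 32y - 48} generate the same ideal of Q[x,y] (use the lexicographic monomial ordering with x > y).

No, the ideals differ.

Two ideals are equal iff their reduced Gröbner bases coincide (the reduced basis is unique for a fixed ordering).
Buchberger on the first generating set:
f_1 = 2xy - 6x - 4y + 6, LT = xy.
f_2 = 4xy + 6y^2, LT = xy.

S(f_1,f_2): lcm = xy. S = -3x - 3/2y^2 - 2y + 3.
  reduce S modulo (f_1, f_2):
  remainder -3x - 3/2y^2 - 2y + 3 ≠ 0; add g_3 = -3x - 3/2y^2 - 2y + 3 to the basis.

S(f_1,g_3): lcm = xy. S = -3x - 1/2y^3 - 2/3y^2 - y + 3.
  reduce S modulo (f_1, f_2, g_3):
  remainder -1/2y^3 + 5/6y^2 + y ≠ 0; add g_4 = -1/2y^3 + 5/6y^2 + y to the basis.

The other S-polynomials (S(f_2,g_3), S(f_1,g_4), S(f_2,g_4), S(g_3,g_4)) all reduce to 0 modulo the current basis, so we have a Gröbner basis.
Inter-reduce: drop elements whose leading term is divisible by another's, tail-reduce, and make monic.
Reduced Gröbner basis: {x + 1/2y^2 + 2/3y - 1, y^3 - 5/3y^2 - 2y}.

Buchberger on the second generating set:
h_1 = -38xy + 42x - 36y^2 + 28y - 46, LT = xy.
h_2 = -16xy + 48x + 32y - 48, LT = xy.

S(h_1,h_2): lcm = xy. S = 36/19x + 18/19y^2 + 24/19y - 34/19.
  reduce S modulo (h_1, h_2):
  remainder 36/19x + 18/19y^2 + 24/19y - 34/19 ≠ 0; add k_3 = 36/19x + 18/19y^2 + 24/19y - 34/19 to the basis.

S(h_1,k_3): lcm = xy. S = -21/19x - 1/2y^3 + 16/57y^2 + 71/342y + 23/19.
  reduce S modulo (h_1, h_2, k_3):
  remainder -1/2y^3 + 5/6y^2 + 17/18y + 1/6 ≠ 0; add k_4 = -1/2y^3 + 5/6y^2 + 17/18y + 1/6 to the basis.

The other S-polynomials (S(h_2,k_3), S(h_1,k_4), S(h_2,k_4), S(k_3,k_4)) all reduce to 0 modulo the current basis, so we have a Gröbner basis.
Inter-reduce: drop elements whose leading term is divisible by another's, tail-reduce, and make monic.
Reduced Gröbner basis: {x + 1/2y^2 + 2/3y - 17/18, y^3 - 5/3y^2 - 17/9y - 1/3}.

Since the reduced bases disagree, the two ideals are not the same.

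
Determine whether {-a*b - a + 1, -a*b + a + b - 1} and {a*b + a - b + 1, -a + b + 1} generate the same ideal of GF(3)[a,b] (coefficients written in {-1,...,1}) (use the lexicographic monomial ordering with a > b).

For a fixed monomial order, each ideal has a unique reduced Gröbner basis; comparing bases decides equality.
Buchberger on the first generating set:
f_1 = -a*b - a + 1, LT = a*b.
f_2 = -a*b + a + b - 1, LT = a*b.

S(f_1,f_2): lcm = a*b. S = -a + b + 1.
  reduce S modulo (f_1, f_2):
  remainder -a + b + 1 ≠ 0; add g_3 = -a + b + 1 to the basis.

S(f_1,g_3): lcm = a*b. S = a + b**2 + b - 1.
  reduce S modulo (f_1, f_2, g_3):
  remainder b**2 - b ≠ 0; add g_4 = b**2 - b to the basis.

The other S-polynomials (S(f_2,g_3), S(f_1,g_4), S(f_2,g_4), S(g_3,g_4)) all reduce to 0 modulo the current basis, so we have a Gröbner basis.
Inter-reduce: drop elements whose leading term is divisible by another's, tail-reduce, and make monic.
Reduced Gröbner basis: {a - b - 1, b**2 - b}.

Buchberger on the second generating set:
h_1 = a*b + a - b + 1, LT = a*b.
h_2 = -a + b + 1, LT = a.

S(h_1,h_2): lcm = a*b. S = a + b**2 + 1.
  reduce S modulo (h_1, h_2):
  remainder b**2 + b - 1 ≠ 0; add k_3 = b**2 + b - 1 to the basis.

The other S-polynomials (S(h_1,k_3), S(h_2,k_3)) all reduce to 0 modulo the current basis, so we have a Gröbner basis.
Inter-reduce: drop elements whose leading term is divisible by another's, tail-reduce, and make monic.
Reduced Gröbner basis: {a - b - 1, b**2 + b - 1}.

These differ, so the ideals are not equal.

No, the ideals differ.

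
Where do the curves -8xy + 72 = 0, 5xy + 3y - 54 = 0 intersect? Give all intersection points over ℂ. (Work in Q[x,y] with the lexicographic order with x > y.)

{(3, 3)}

Compute a lex Gröbner basis by Buchberger's algorithm.
f_1 = -8xy + 72, LT = xy.
f_2 = 5xy + 3y - 54, LT = xy.

S(f_1,f_2): lcm = xy. S = -3/5y + 9/5.
  leading term y: no divisor's leading term divides it; move -3/5y to the remainder.
  leading term 1: no divisor's leading term divides it; move 9/5 to the remainder.
  remainder -3/5y + 9/5 ≠ 0; add h_3 = -3/5y + 9/5 to the basis.

S(f_1,h_3): lcm = xy. S = 3x - 9.
  leading term x: no divisor's leading term divides it; move 3x to the remainder.
  leading term 1: no divisor's leading term divides it; move -9 to the remainder.
  remainder 3x - 9 ≠ 0; add h_4 = 3x - 9 to the basis.

S(f_2,h_3): lcm = xy. S = 3x + 3/5y - 54/5.
  leading term x: subtract (1)·h_4 from 3x + 3/5y - 54/5 → 3/5y - 9/5
  leading term y: subtract (-1)·h_3 from 3/5y - 9/5 → 0
  remainder 0.

S(f_1,h_4): lcm = xy. S = 3y - 9.
  leading term y: subtract (-5)·h_3 from 3y - 9 → 0
  remainder 0.

S(f_2,h_4): lcm = xy. S = 18/5y - 54/5.
  leading term y: subtract (-6)·h_3 from 18/5y - 54/5 → 0
  remainder 0.

S(h_3,h_4): leading monomials are coprime, so the S-polynomial reduces to 0 (Buchberger's first criterion).
Every S-polynomial of the final basis reduces to 0, so we have a Gröbner basis.
Inter-reduce: drop elements whose leading term is divisible by another's, tail-reduce, and make monic.
Reduced Gröbner basis: {x - 3, y - 3}.

Since the basis is lex-ordered, y - 3 is univariate in y. Its roots are {3}. Back-substituting each root into the other basis elements fixes the other coordinates.
  y = 3: the earlier basis element becomes x - 3 = 0, giving x = 3 — point (3, 3).
Substituting each solution back into the original system confirms all equations vanish.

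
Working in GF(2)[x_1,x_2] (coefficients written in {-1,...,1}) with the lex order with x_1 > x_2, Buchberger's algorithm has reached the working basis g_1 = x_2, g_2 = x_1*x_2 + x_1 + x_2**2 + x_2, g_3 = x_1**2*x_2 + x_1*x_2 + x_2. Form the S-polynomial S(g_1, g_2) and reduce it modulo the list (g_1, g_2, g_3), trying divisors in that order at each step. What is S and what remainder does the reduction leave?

S(g_1, g_2) = x_1 + x_2**2 + x_2; remainder on division = x_1.

lcm(LM(g_1), LM(g_2)) = x_1*x_2.
S = (lcm/LT(g_1))·g_1 − (lcm/LT(g_2))·g_2 = x_1 + x_2**2 + x_2.
Reduce S modulo (g_1, g_2, g_3) in that order:
  leading term x_1: no divisor's leading term divides it; move x_1 to the remainder.
  leading term x_2**2: subtract (x_2)·g_1 from x_2**2 + x_2 → x_2
  leading term x_2: subtract (1)·g_1 from x_2 → 0
The remainder x_1 is nonzero, so it would be added as the next basis element.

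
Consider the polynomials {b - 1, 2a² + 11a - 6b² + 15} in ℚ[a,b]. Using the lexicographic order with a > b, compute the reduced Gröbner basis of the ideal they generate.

f_1 = b - 1, LT = b.
f_2 = 2a² + 11a - 6b² + 15, LT = a².

The S-polynomials (S(f_1,f_2)) all reduce to 0 modulo the current basis, so we have a Gröbner basis.

G = {a² + 11/2a + 9/2, b - 1}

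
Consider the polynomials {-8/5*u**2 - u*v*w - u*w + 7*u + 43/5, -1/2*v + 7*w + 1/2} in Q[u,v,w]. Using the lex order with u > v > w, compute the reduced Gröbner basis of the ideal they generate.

G = {u**2 + 35/4*u*w**2 + 5/4*u*w - 35/8*u - 43/8, v - 14*w - 1}

This is the nonlinear analogue of row-reducing a linear system.

f_1 = -8/5*u**2 - u*v*w - u*w + 7*u + 43/5, LT = u**2.
f_2 = -1/2*v + 7*w + 1/2, LT = v.

S(f_1,f_2): leading monomials are coprime, so the S-polynomial reduces to 0 (Buchberger's first criterion).
Every S-polynomial of the final basis reduces to 0, so we have a Gröbner basis.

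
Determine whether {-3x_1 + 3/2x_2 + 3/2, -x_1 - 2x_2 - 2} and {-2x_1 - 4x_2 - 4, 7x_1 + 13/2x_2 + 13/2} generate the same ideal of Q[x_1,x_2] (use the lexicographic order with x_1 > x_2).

Yes, the ideals are equal.

Equality of ideals is decidable: compute both reduced Gröbner bases (unique for the ordering) and check whether they agree.
Buchberger on the first generating set:
f_1 = -3x_1 + 3/2x_2 + 3/2, LT = x_1.
f_2 = -x_1 - 2x_2 - 2, LT = x_1.

S(f_1,f_2): lcm = x_1. S = -5/2x_2 - 5/2.
  leading term x_2: no divisor's leading term divides it; move -5/2x_2 to the remainder.
  leading term 1: no divisor's leading term divides it; move -5/2 to the remainder.
  remainder -5/2x_2 - 5/2 ≠ 0; add g_3 = -5/2x_2 - 5/2 to the basis.

The other S-polynomials (S(f_1,g_3), S(f_2,g_3)) all reduce to 0 modulo the current basis, so we have a Gröbner basis.
Inter-reduce: drop elements whose leading term is divisible by another's, tail-reduce, and make monic.
Reduced Gröbner basis: {x_1, x_2 + 1}.

Buchberger on the second generating set:
h_1 = -2x_1 - 4x_2 - 4, LT = x_1.
h_2 = 7x_1 + 13/2x_2 + 13/2, LT = x_1.

S(h_1,h_2): lcm = x_1. S = 15/14x_2 + 15/14.
  leading term x_2: no divisor's leading term divides it; move 15/14x_2 to the remainder.
  leading term 1: no divisor's leading term divides it; move 15/14 to the remainder.
  remainder 15/14x_2 + 15/14 ≠ 0; add k_3 = 15/14x_2 + 15/14 to the basis.

The other S-polynomials (S(h_1,k_3), S(h_2,k_3)) all reduce to 0 modulo the current basis, so we have a Gröbner basis.
Inter-reduce: drop elements whose leading term is divisible by another's, tail-reduce, and make monic.
Reduced Gröbner basis: {x_1, x_2 + 1}.

The two bases agree; hence the ideals are identical.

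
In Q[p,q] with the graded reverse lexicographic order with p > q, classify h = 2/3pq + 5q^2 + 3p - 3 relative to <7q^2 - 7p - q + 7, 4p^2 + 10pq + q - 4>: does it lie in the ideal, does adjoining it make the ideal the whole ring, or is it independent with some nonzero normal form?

First compute the reduced Gröbner basis of I by Buchberger's algorithm.
f_1 = 7q^2 - 7p - q + 7, LT = q^2.
f_2 = 4p^2 + 10pq + q - 4, LT = p^2.

S(f_1,f_2): leading monomials are coprime, so the S-polynomial reduces to 0 (Buchberger's first criterion).
Every S-polynomial of the final basis reduces to 0, so we have a Gröbner basis.
Inter-reduce: drop elements whose leading term is divisible by another's, tail-reduce, and make monic.
Reduced Gröbner basis: {p^2 + 5/2pq + 1/4q - 1, q^2 - p - 1/7q + 1}.
Label its elements g_1 = p^2 + 5/2pq + 1/4q - 1, g_2 = q^2 - p - 1/7q + 1.

Reduce h = 2/3pq + 5q^2 + 3p - 3 modulo G:
  leading term pq: no divisor's leading term divides it; move 2/3pq to the remainder.
  leading term q^2: subtract (5)·g_2 from 5q^2 + 3p - 3 → 8p + 5/7q - 8
  leading term p: no divisor's leading term divides it; move 8p to the remainder.
  leading term q: no divisor's leading term divides it; move 5/7q to the remainder.
  leading term 1: no divisor's leading term divides it; move -8 to the remainder.
  normal form = 2/3pq + 8p + 5/7q - 8.
The normal form is nonzero, so h ∉ I. Since h minus its normal form lies in I, I + (h) = I + (r) where r = 2/3pq + 8p + 5/7q - 8; decide whether this ideal is the whole ring.
Run Buchberger on G together with r (pairs among the g_i already reduce to 0 since G is a Gröbner basis):
g_1 = p^2 + 5/2pq + 1/4q - 1, LT = p^2.
g_2 = q^2 - p - 1/7q + 1, LT = q^2.
r = 2/3pq + 8p + 5/7q - 8, LT = pq.

S(g_1,g_2): leading monomials are coprime, so the S-polynomial reduces to 0 (Buchberger's first criterion).
S(g_1,r): lcm = p^2q. S = 5/2pq^2 - 12p^2 - 15/14pq + 1/4q^2 + 12p - q.
  leading term pq^2: subtract (5/2p)·g_2 from 5/2pq^2 - 12p^2 - 15/14pq + 1/4q^2 + 12p - q → -19/2p^2 - 5/7pq + 1/4q^2 + 19/2p - q
  leading term p^2: subtract (-19/2)·g_1 from -19/2p^2 - 5/7pq + 1/4q^2 + 19/2p - q → 645/28pq + 1/4q^2 + 19/2p + 11/8q - 19/2
  leading term pq: subtract (1935/56)·r from 645/28pq + 1/4q^2 + 19/2p + 11/8q - 19/2 → 1/4q^2 - 3737/14p - 1142/49q + 3737/14
  leading term q^2: subtract (1/4)·g_2 from 1/4q^2 - 3737/14p - 1142/49q + 3737/14 → -7467/28p - 4561/196q + 7467/28
  leading term p: no divisor's leading term divides it; move -7467/28p to the remainder.
  leading term q: no divisor's leading term divides it; move -4561/196q to the remainder.
  leading term 1: no divisor's leading term divides it; move 7467/28 to the remainder.
  remainder -7467/28p - 4561/196q + 7467/28 ≠ 0; add m_4 = -7467/28p - 4561/196q + 7467/28 to the basis.

S(g_2,r): lcm = pq^2. S = -p^2 - 85/7pq - 15/14q^2 + p + 12q.
  leading term p^2: subtract (-1)·g_1 from -p^2 - 85/7pq - 15/14q^2 + p + 12q → -135/14pq - 15/14q^2 + p + 49/4q - 1
  leading term pq: subtract (-405/28)·r from -135/14pq - 15/14q^2 + p + 49/4q - 1 → -15/14q^2 + 817/7p + 2213/98q - 817/7
  leading term q^2: subtract (-15/14)·g_2 from -15/14q^2 + 817/7p + 2213/98q - 817/7 → 1619/14p + 157/7q - 1619/14
  leading term p: subtract (-3238/7467)·m_4 from 1619/14p + 157/7q - 1619/14 → 9028207/731766q
  leading term q: no divisor's leading term divides it; move 9028207/731766q to the remainder.
  remainder 9028207/731766q ≠ 0; add m_5 = 9028207/731766q to the basis.

S(g_1,m_4): lcm = p^2. S = 252223/104538pq + p + 1/4q - 1.
  leading term pq: subtract (252223/69692)·r from 252223/104538pq + p + 1/4q - 1 → -487023/17423p - 569577/243922q + 487023/17423
  leading term p: subtract (649364/6195121)·m_4 from -487023/17423p - 569577/243922q + 487023/17423 → 9028207/86731694q
  leading term q: subtract (21/2489)·m_5 from 9028207/86731694q → 0
  remainder 0.

S(g_2,m_4): leading monomials are coprime, so the S-polynomial reduces to 0 (Buchberger's first criterion).
S(r,m_4): lcm = pq. S = -4561/52269q^2 + 12p + 29/14q - 12.
  leading term q^2: subtract (-4561/52269)·g_2 from -4561/52269q^2 + 12p + 29/14q - 12 → 622667/52269p + 1506679/731766q - 622667/52269
  leading term p: subtract (-2490668/55756089)·m_4 from 622667/52269p + 1506679/731766q - 622667/52269 → 5570403719/5464096722q
  leading term q: subtract (617/7467)·m_5 from 5570403719/5464096722q → 0
  remainder 0.

S(g_1,m_5): leading monomials are coprime, so the S-polynomial reduces to 0 (Buchberger's first criterion).
S(g_2,m_5): lcm = q^2. S = -p - 1/7q + 1.
  leading term p: subtract (28/7467)·m_4 from -p - 1/7q + 1 → -2906/52269q
  leading term q: subtract (-40684/9028207)·m_5 from -2906/52269q → 0
  remainder 0.

S(r,m_5): lcm = pq. S = 12p + 15/14q - 12.
  leading term p: subtract (-112/2489)·m_4 from 12p + 15/14q - 12 → 121/4978q
  leading term q: subtract (17787/9028207)·m_5 from 121/4978q → 0
  remainder 0.

S(m_4,m_5): leading monomials are coprime, so the S-polynomial reduces to 0 (Buchberger's first criterion).
Every S-polynomial of the final basis reduces to 0, so we have a Gröbner basis.
Inter-reduce: drop elements whose leading term is divisible by another's, tail-reduce, and make monic.
Reduced Gröbner basis: {p - 1, q}.
The reduced Gröbner basis of I + (h) is {p - 1, q} ≠ {1}, a proper ideal, so the enlarged system stays consistent: h is independent of I, with normal form 2/3pq + 8p + 5/7q - 8.

2/3pq + 5q^2 + 3p - 3 is independent of I; its normal form modulo I is 2/3pq + 8p + 5/7q - 8.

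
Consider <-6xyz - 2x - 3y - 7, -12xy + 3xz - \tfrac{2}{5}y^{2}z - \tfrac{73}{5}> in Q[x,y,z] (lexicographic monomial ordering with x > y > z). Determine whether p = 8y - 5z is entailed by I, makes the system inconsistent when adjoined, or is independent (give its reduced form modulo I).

8y - 5z is independent of I; its normal form modulo I is 8y - 5z.

First compute the reduced Gröbner basis of I by Buchberger's algorithm.
f_1 = -6xyz - 2x - 3y - 7, LT = xyz.
f_2 = -12xy + 3xz - \tfrac{2}{5}y^{2}z - \tfrac{73}{5}, LT = xy.

S(f_1,f_2): lcm = xyz. S = \tfrac{1}{4}xz^{2} + \tfrac{1}{3}x - \tfrac{1}{30}y^{2}z^{2} + \tfrac{1}{2}y - \tfrac{73}{60}z + \tfrac{7}{6}.
  reduce S modulo (f_1, f_2):
  remainder \tfrac{1}{4}xz^{2} + \tfrac{1}{3}x - \tfrac{1}{30}y^{2}z^{2} + \tfrac{1}{2}y - \tfrac{73}{60}z + \tfrac{7}{6} ≠ 0; add h_3 = \tfrac{1}{4}xz^{2} + \tfrac{1}{3}x - \tfrac{1}{30}y^{2}z^{2} + \tfrac{1}{2}y - \tfrac{73}{60}z + \tfrac{7}{6} to the basis.

S(f_1,h_3): lcm = xyz^{2}. S = -\tfrac{4}{3}xy + \tfrac{1}{3}xz + \tfrac{2}{15}y^{3}z^{2} - 2y^{2} + \tfrac{161}{30}yz - \tfrac{14}{3}y + \tfrac{7}{6}z.
  reduce S modulo (f_1, f_2, h_3):
  remainder \tfrac{2}{15}y^{3}z^{2} + \tfrac{2}{45}y^{2}z - 2y^{2} + \tfrac{161}{30}yz - \tfrac{14}{3}y + \tfrac{7}{6}z + \tfrac{73}{45} ≠ 0; add h_4 = \tfrac{2}{15}y^{3}z^{2} + \tfrac{2}{45}y^{2}z - 2y^{2} + \tfrac{161}{30}yz - \tfrac{14}{3}y + \tfrac{7}{6}z + \tfrac{73}{45} to the basis.

The other S-polynomials (S(f_2,h_3), S(f_1,h_4), S(f_2,h_4), S(h_3,h_4)) all reduce to 0 modulo the current basis, so we have a Gröbner basis.
Inter-reduce: drop elements whose leading term is divisible by another's, tail-reduce, and make monic.
Reduced Gröbner basis: {xy - \tfrac{1}{4}xz + \tfrac{1}{30}y^{2}z + \tfrac{73}{60}, xz^{2} + \tfrac{4}{3}x - \tfrac{2}{15}y^{2}z^{2} + 2y - \tfrac{73}{15}z + \tfrac{14}{3}, y^{3}z^{2} + \tfrac{1}{3}y^{2}z - 15y^{2} + \tfrac{161}{4}yz - 35y + \tfrac{35}{4}z + \tfrac{73}{6}}.
Label its elements g_1 = xy - \tfrac{1}{4}xz + \tfrac{1}{30}y^{2}z + \tfrac{73}{60}, g_2 = xz^{2} + \tfrac{4}{3}x - \tfrac{2}{15}y^{2}z^{2} + 2y - \tfrac{73}{15}z + \tfrac{14}{3}, g_3 = y^{3}z^{2} + \tfrac{1}{3}y^{2}z - 15y^{2} + \tfrac{161}{4}yz - 35y + \tfrac{35}{4}z + \tfrac{73}{6}.

Reduce p = 8y - 5z modulo G:
  leading term y: no divisor's leading term divides it; move 8y to the remainder.
  leading term z: no divisor's leading term divides it; move -5z to the remainder.
  normal form = 8y - 5z.
The normal form is nonzero, so p ∉ I. Since p minus its normal form lies in I, I + (p) = I + (r) where r = 8y - 5z; decide whether this ideal is the whole ring.
Run Buchberger on G together with r (pairs among the g_i already reduce to 0 since G is a Gröbner basis):
g_1 = xy - \tfrac{1}{4}xz + \tfrac{1}{30}y^{2}z + \tfrac{73}{60}, LT = xy.
g_2 = xz^{2} + \tfrac{4}{3}x - \tfrac{2}{15}y^{2}z^{2} + 2y - \tfrac{73}{15}z + \tfrac{14}{3}, LT = xz^{2}.
g_3 = y^{3}z^{2} + \tfrac{1}{3}y^{2}z - 15y^{2} + \tfrac{161}{4}yz - 35y + \tfrac{35}{4}z + \tfrac{73}{6}, LT = y^{3}z^{2}.
r = 8y - 5z, LT = y.

S(g_1,r): lcm = xy. S = \tfrac{3}{8}xz + \tfrac{1}{30}y^{2}z + \tfrac{73}{60}.
  reduce S modulo (g_1, g_2, g_3, r):
  remainder \tfrac{3}{8}xz + \tfrac{5}{384}z^{3} + \tfrac{73}{60} ≠ 0; add m_5 = \tfrac{3}{8}xz + \tfrac{5}{384}z^{3} + \tfrac{73}{60} to the basis.

S(g_3,r): lcm = y^{3}z^{2}. S = \tfrac{5}{8}y^{2}z^{3} + \tfrac{1}{3}y^{2}z - 15y^{2} + \tfrac{161}{4}yz - 35y + \tfrac{35}{4}z + \tfrac{73}{6}.
  reduce S modulo (g_1, g_2, g_3, r, m_5):
  remainder \tfrac{125}{512}z^{5} + \tfrac{25}{192}z^{3} + \tfrac{1235}{64}z^{2} - \tfrac{105}{8}z + \tfrac{73}{6} ≠ 0; add m_6 = \tfrac{125}{512}z^{5} + \tfrac{25}{192}z^{3} + \tfrac{1235}{64}z^{2} - \tfrac{105}{8}z + \tfrac{73}{6} to the basis.

S(g_1,m_5): lcm = xyz. S = -\tfrac{1}{4}xz^{2} + \tfrac{1}{30}y^{2}z^{2} - \tfrac{5}{144}yz^{3} - \tfrac{146}{45}y + \tfrac{73}{60}z.
  reduce S modulo (g_1, g_2, g_3, r, m_5, m_6):
  remainder \tfrac{1}{3}x - \tfrac{25}{1152}z^{4} - \tfrac{247}{144}z + \tfrac{7}{6} ≠ 0; add m_7 = \tfrac{1}{3}x - \tfrac{25}{1152}z^{4} - \tfrac{247}{144}z + \tfrac{7}{6} to the basis.

The other S-polynomials (S(g_1,g_2), S(g_1,g_3), S(g_2,g_3), S(g_2,r), S(g_2,m_5), S(g_3,m_5), S(r,m_5), S(g_1,m_6), S(g_2,m_6), S(g_3,m_6), S(r,m_6), S(m_5,m_6), S(g_1,m_7), S(g_2,m_7), S(g_3,m_7), S(r,m_7), S(m_5,m_7), S(m_6,m_7)) all reduce to 0 modulo the current basis, so we have a Gröbner basis.
Inter-reduce: drop elements whose leading term is divisible by another's, tail-reduce, and make monic.
Reduced Gröbner basis: {x - \tfrac{25}{384}z^{4} - \tfrac{247}{48}z + \tfrac{7}{2}, y - \tfrac{5}{8}z, z^{5} + \tfrac{8}{15}z^{3} + \tfrac{1976}{25}z^{2} - \tfrac{1344}{25}z + \tfrac{18688}{375}}.
The reduced Gröbner basis of I + (p) is {x - \tfrac{25}{384}z^{4} - \tfrac{247}{48}z + \tfrac{7}{2}, y - \tfrac{5}{8}z, z^{5} + \tfrac{8}{15}z^{3} + \tfrac{1976}{25}z^{2} - \tfrac{1344}{25}z + \tfrac{18688}{375}} ≠ {1}, a proper ideal, so the enlarged system stays consistent: p is independent of I, with normal form 8y - 5z.

The remainder on division by a Gröbner basis is unique — it is the normal form.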